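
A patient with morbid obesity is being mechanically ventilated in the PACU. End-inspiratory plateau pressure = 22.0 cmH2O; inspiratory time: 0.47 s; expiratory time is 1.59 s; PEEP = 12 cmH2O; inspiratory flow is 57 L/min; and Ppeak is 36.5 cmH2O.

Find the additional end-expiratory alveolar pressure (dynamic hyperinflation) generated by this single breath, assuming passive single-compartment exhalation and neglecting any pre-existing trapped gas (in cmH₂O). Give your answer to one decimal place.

Flow: 57 L/min ÷ 60 = 0.95 L/s.
Vt = flow × Ti = 0.95 L/s × 0.47 s × 1000 mL/L = 446.5 mL.
R = (PIP − Pplat)/V̇ = (36.5 − 22.0) / 0.95 = 14.5/0.95 = 15.263 cmH2O·s/L.
C = Vt/(Pplat − PEEP) = 446.5 / (22.0 − 12) = 446.5/10.0 = 44.65 mL/cmH2O.
τ = R × C = 15.263 × 0.04465 L/cmH2O = 0.6815 s.
Fraction remaining = e^(−Te/τ) = e^(−1.59/0.6815) = 0.097; trapped volume = 446.5 × 0.097 = 43.311 mL.
Additional alveolar pressure from trapping ≈ V_trapped / C = 43.311 / 44.65 = 0.97 cmH2O.

1.0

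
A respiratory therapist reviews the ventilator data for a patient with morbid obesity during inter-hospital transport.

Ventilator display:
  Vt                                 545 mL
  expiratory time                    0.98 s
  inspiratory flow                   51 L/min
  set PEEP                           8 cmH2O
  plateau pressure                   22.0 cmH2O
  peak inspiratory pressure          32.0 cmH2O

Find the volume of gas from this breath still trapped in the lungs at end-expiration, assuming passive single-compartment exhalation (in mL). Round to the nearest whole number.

64

Flow: 51 L/min ÷ 60 = 0.85 L/s.
R = (PIP − Pplat)/V̇ = (32.0 − 22.0) / 0.85 = 10.0/0.85 = 11.765 cmH2O·s/L.
C = Vt/(Pplat − PEEP) = 545.0 / (22.0 − 8) = 545.0/14.0 = 38.929 mL/cmH2O.
τ = R × C = 11.765 × 0.03893 L/cmH2O = 0.458 s.
Fraction remaining = e^(−Te/τ) = e^(−0.98/0.458) = 0.1177.
Trapped volume = 545.0 × 0.1177 = 64.147 mL.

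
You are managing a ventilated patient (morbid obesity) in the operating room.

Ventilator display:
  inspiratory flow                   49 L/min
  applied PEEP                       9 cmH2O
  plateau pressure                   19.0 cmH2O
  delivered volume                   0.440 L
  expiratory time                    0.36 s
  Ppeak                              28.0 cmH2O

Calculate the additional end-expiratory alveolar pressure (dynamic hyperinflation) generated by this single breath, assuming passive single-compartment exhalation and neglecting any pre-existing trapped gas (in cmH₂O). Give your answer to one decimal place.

4.8

Flow: 49 L/min ÷ 60 = 0.8167 L/s.
R = (PIP − Pplat)/V̇ = (28.0 − 19.0) / 0.8167 = 9.0/0.8167 = 11.02 cmH2O·s/L.
C = Vt/(Pplat − PEEP) = 440.0 / (19.0 − 9) = 440.0/10.0 = 44.0 mL/cmH2O.
τ = R × C = 11.02 × 0.044 L/cmH2O = 0.4849 s.
Fraction remaining = e^(−Te/τ) = e^(−0.36/0.4849) = 0.476; trapped volume = 440.0 × 0.476 = 209.44 mL.
Additional alveolar pressure from trapping ≈ V_trapped / C = 209.44 / 44.0 = 4.76 cmH2O.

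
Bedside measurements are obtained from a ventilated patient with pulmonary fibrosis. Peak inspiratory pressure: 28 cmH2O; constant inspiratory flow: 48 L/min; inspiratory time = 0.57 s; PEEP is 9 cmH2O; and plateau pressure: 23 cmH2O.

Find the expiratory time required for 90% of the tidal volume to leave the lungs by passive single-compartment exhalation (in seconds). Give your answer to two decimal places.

0.47

Flow: 48 L/min ÷ 60 = 0.8 L/s.
Vt = flow × Ti = 0.8 L/s × 0.57 s × 1000 mL/L = 456.0 mL.
R = (PIP − Pplat)/V̇ = (28 − 23) / 0.8 = 5.0/0.8 = 6.25 cmH2O·s/L.
C = Vt/(Pplat − PEEP) = 456.0 / (23 − 9) = 456.0/14.0 = 32.571 mL/cmH2O.
τ = R × C = 6.25 × 0.03257 L/cmH2O = 0.2036 s.
t = −τ·ln(1 − 0.90) = −0.2036·ln(0.1) = 0.4688 s.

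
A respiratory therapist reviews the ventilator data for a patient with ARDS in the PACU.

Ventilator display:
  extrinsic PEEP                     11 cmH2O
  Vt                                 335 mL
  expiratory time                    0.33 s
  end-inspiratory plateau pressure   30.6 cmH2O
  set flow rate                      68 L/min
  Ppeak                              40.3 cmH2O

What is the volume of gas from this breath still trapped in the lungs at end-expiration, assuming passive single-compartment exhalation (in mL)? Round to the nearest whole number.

Flow: 68 L/min ÷ 60 = 1.1333 L/s.
R = (PIP − Pplat)/V̇ = (40.3 − 30.6) / 1.1333 = 9.7/1.1333 = 8.559 cmH2O·s/L.
C = Vt/(Pplat − PEEP) = 335.0 / (30.6 − 11) = 335.0/19.6 = 17.092 mL/cmH2O.
τ = R × C = 8.559 × 0.01709 L/cmH2O = 0.1463 s.
Fraction remaining = e^(−Te/τ) = e^(−0.33/0.1463) = 0.1048.
Trapped volume = 335.0 × 0.1048 = 35.108 mL.

35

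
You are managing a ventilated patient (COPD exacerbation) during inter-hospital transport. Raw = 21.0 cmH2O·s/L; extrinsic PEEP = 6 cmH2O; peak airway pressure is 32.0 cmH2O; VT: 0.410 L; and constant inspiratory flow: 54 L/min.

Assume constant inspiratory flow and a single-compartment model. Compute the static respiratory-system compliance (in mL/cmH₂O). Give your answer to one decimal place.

57.7

Flow: 54 L/min ÷ 60 = 0.9 L/s.
Equation of motion (constant flow): PIP = Vt/C + R·V̇ + PEEP.
Vt/C = PIP − R·V̇ − PEEP = 32.0 − 21.0×0.9 − 6 = 32.0 − 18.9 − 6 = 7.1 cmH2O.
C = Vt / 7.1 = 410 / 7.1 = 57.746 mL/cmH2O.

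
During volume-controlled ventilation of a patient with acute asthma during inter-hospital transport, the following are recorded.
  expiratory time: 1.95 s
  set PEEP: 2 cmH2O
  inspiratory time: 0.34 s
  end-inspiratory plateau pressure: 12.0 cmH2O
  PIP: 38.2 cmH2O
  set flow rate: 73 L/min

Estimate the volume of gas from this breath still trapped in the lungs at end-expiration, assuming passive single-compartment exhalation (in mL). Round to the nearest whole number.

Flow: 73 L/min ÷ 60 = 1.2167 L/s.
Vt = flow × Ti = 1.2167 L/s × 0.34 s × 1000 mL/L = 413.68 mL.
R = (PIP − Pplat)/V̇ = (38.2 − 12.0) / 1.2167 = 26.2/1.2167 = 21.534 cmH2O·s/L.
C = Vt/(Pplat − PEEP) = 413.68 / (12.0 − 2) = 413.68/10.0 = 41.368 mL/cmH2O.
τ = R × C = 21.534 × 0.04137 L/cmH2O = 0.8909 s.
Fraction remaining = e^(−Te/τ) = e^(−1.95/0.8909) = 0.1121.
Trapped volume = 413.68 × 0.1121 = 46.374 mL.

46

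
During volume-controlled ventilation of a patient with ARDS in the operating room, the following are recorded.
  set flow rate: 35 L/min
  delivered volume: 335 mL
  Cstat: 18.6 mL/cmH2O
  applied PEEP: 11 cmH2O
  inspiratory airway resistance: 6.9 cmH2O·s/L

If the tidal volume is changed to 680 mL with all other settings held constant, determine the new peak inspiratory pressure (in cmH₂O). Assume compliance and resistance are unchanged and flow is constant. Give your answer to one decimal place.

51.6

Flow: 35 L/min ÷ 60 = 0.5833 L/s.
PIP = Vt/C + R·V̇ + PEEP (constant-flow equation of motion).
Only the elastic term changes: ΔPIP = ΔVt / C = (680 − 335) / 18.6 = 18.548 cmH2O.
Original PIP = 335/18.6 + 6.9×0.5833 + 11 = 33.036 cmH2O; new PIP = 33.036 + (18.548) = 51.584 cmH2O.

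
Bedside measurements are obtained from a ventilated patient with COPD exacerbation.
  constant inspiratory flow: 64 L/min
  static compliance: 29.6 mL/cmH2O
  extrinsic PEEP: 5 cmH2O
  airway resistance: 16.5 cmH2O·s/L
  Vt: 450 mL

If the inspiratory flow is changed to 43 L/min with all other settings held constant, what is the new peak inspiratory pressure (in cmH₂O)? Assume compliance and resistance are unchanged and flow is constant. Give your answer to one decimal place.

Flow: 64 L/min ÷ 60 = 1.0667 L/s.
New flow: 43 L/min ÷ 60 = 0.7167 L/s.
PIP = Vt/C + R·V̇ + PEEP (constant-flow equation of motion).
Only the resistive term changes: ΔPIP = R × ΔV̇ = 16.5 × (0.7167 − 1.0667) = 16.5 × -0.35 = -5.775 cmH2O.
Original PIP = 450/29.6 + 16.5×1.0667 + 5 = 37.803 cmH2O; new PIP = 37.803 + (-5.775) = 32.028 cmH2O.

32.0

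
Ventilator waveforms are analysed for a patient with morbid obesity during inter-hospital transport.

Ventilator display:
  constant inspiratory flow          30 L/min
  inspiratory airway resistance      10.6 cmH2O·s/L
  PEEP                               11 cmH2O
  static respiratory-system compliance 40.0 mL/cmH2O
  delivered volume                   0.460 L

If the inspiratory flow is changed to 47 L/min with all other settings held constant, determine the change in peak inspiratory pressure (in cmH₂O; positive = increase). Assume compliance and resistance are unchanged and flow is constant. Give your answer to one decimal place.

Flow: 30 L/min ÷ 60 = 0.5 L/s.
New flow: 47 L/min ÷ 60 = 0.7833 L/s.
PIP = Vt/C + R·V̇ + PEEP (constant-flow equation of motion).
Only the resistive term changes: ΔPIP = R × ΔV̇ = 10.6 × (0.7833 − 0.5) = 10.6 × 0.2833 = 3.003 cmH2O.

3.0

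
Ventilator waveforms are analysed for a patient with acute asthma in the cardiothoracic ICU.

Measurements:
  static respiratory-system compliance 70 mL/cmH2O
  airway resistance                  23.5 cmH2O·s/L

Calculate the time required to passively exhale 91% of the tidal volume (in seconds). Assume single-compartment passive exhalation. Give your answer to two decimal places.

3.96

τ = R × C = 23.5 × 70 mL/cmH2O = 23.5 × 0.070 L/cmH2O = 1.645 s.
Exhaled fraction f = 1 − e^(−t/τ) → t = −τ·ln(1 − f) = −1.645·ln(0.09) = 3.961 s.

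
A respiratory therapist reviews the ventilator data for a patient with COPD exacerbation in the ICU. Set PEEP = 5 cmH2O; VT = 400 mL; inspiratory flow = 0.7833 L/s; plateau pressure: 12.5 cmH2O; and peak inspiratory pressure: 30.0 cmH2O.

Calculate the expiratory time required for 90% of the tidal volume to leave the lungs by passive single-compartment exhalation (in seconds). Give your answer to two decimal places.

R = (PIP − Pplat)/V̇ = (30.0 − 12.5) / 0.7833 = 17.5/0.7833 = 22.341 cmH2O·s/L.
C = Vt/(Pplat − PEEP) = 400.0 / (12.5 − 5) = 400.0/7.5 = 53.333 mL/cmH2O.
τ = R × C = 22.341 × 0.05333 L/cmH2O = 1.191 s.
t = −τ·ln(1 − 0.90) = −1.191·ln(0.1) = 2.742 s.

2.74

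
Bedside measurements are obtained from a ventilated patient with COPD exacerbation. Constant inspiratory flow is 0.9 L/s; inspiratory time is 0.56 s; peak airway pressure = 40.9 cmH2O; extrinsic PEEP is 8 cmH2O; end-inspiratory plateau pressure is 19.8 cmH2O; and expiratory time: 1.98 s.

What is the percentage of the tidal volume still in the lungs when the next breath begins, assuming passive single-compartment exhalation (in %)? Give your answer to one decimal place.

Vt = flow × Ti = 0.9 L/s × 0.56 s × 1000 mL/L = 504.0 mL.
R = (PIP − Pplat)/V̇ = (40.9 − 19.8) / 0.9 = 21.1/0.9 = 23.444 cmH2O·s/L.
C = Vt/(Pplat − PEEP) = 504.0 / (19.8 − 8) = 504.0/11.8 = 42.712 mL/cmH2O.
τ = R × C = 23.444 × 0.04271 L/cmH2O = 1.001 s.
Fraction remaining at end-expiration = e^(−Te/τ) = e^(−1.98/1.001) = 0.1383 → 13.83%.

13.8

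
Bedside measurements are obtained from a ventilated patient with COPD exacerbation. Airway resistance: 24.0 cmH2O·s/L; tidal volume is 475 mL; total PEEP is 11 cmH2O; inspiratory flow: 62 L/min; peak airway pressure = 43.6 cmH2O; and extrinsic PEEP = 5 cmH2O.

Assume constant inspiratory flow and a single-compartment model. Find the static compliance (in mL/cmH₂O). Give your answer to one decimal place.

Flow: 62 L/min ÷ 60 = 1.0333 L/s.
Total PEEP = 11 cmH2O (set 5 + intrinsic 6); this is the baseline alveolar pressure.
Equation of motion (constant flow): PIP = Vt/C + R·V̇ + PEEP.
Vt/C = PIP − R·V̇ − PEEP = 43.6 − 24.0×1.0333 − 11 = 43.6 − 24.799 − 11 = 7.801 cmH2O.
C = Vt / 7.801 = 475 / 7.801 = 60.89 mL/cmH2O.

60.9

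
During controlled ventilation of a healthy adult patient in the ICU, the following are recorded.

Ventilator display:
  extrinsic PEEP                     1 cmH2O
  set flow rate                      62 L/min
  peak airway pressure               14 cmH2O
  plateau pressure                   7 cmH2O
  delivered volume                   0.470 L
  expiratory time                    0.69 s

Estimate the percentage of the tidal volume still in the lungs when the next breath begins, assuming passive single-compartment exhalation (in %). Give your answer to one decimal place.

Flow: 62 L/min ÷ 60 = 1.0333 L/s.
R = (PIP − Pplat)/V̇ = (14 − 7) / 1.0333 = 7.0/1.0333 = 6.774 cmH2O·s/L.
C = Vt/(Pplat − PEEP) = 470.0 / (7 − 1) = 470.0/6.0 = 78.333 mL/cmH2O.
τ = R × C = 6.774 × 0.07833 L/cmH2O = 0.5306 s.
Fraction remaining at end-expiration = e^(−Te/τ) = e^(−0.69/0.5306) = 0.2724 → 27.24%.

27.2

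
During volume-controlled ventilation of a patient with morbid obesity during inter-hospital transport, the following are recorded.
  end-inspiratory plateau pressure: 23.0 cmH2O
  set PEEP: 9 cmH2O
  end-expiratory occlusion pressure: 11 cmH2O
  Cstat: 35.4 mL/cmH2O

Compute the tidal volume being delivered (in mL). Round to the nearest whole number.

425

End-expiratory occlusion gives total PEEP = 11 cmH2O (intrinsic PEEP = 11 − 9 = 2). Use total PEEP for the elastic gradient.
Vt = Cstat × (Pplat − PEEPtotal) = 35.4 × (23.0 − 11) = 35.4 × 12.0 = 424.8 mL.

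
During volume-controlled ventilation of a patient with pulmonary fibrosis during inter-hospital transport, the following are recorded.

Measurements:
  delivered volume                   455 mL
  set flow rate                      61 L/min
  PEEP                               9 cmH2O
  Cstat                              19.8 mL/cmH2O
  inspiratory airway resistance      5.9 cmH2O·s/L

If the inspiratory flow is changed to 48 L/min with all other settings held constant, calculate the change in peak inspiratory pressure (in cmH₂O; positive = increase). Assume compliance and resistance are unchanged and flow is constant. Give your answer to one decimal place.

Flow: 61 L/min ÷ 60 = 1.0167 L/s.
New flow: 48 L/min ÷ 60 = 0.8 L/s.
PIP = Vt/C + R·V̇ + PEEP (constant-flow equation of motion).
Only the resistive term changes: ΔPIP = R × ΔV̇ = 5.9 × (0.8 − 1.0167) = 5.9 × -0.2167 = -1.279 cmH2O.

-1.3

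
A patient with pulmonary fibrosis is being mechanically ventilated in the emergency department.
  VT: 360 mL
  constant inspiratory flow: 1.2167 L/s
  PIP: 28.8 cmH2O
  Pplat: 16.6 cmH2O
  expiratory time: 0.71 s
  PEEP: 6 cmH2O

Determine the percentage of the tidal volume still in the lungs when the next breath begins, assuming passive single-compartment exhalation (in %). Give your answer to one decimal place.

12.4

R = (PIP − Pplat)/V̇ = (28.8 − 16.6) / 1.2167 = 12.2/1.2167 = 10.027 cmH2O·s/L.
C = Vt/(Pplat − PEEP) = 360.0 / (16.6 − 6) = 360.0/10.6 = 33.962 mL/cmH2O.
τ = R × C = 10.027 × 0.03396 L/cmH2O = 0.3405 s.
Fraction remaining at end-expiration = e^(−Te/τ) = e^(−0.71/0.3405) = 0.1243 → 12.43%.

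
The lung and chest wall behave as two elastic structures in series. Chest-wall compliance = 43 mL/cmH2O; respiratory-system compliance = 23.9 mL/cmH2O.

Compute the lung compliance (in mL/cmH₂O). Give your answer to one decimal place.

1/CL = 1/Crs − 1/Ccw.
1/CL = 1/23.9 − 1/43 = 0.01859.
CL = 53.792 mL/cmH2O.

53.8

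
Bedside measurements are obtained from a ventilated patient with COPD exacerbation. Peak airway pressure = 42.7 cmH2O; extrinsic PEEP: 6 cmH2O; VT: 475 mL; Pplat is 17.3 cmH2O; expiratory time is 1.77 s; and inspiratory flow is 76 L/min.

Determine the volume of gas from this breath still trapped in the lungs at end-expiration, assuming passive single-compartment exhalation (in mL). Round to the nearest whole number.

Flow: 76 L/min ÷ 60 = 1.2667 L/s.
R = (PIP − Pplat)/V̇ = (42.7 − 17.3) / 1.2667 = 25.4/1.2667 = 20.052 cmH2O·s/L.
C = Vt/(Pplat − PEEP) = 475.0 / (17.3 − 6) = 475.0/11.3 = 42.035 mL/cmH2O.
τ = R × C = 20.052 × 0.04204 L/cmH2O = 0.843 s.
Fraction remaining = e^(−Te/τ) = e^(−1.77/0.843) = 0.1225.
Trapped volume = 475.0 × 0.1225 = 58.188 mL.

58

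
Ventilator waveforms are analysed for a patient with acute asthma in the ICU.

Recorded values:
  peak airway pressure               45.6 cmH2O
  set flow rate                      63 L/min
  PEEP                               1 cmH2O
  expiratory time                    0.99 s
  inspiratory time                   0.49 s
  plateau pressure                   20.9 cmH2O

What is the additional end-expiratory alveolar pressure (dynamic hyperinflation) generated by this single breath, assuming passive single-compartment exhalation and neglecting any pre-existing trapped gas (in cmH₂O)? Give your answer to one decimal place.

Flow: 63 L/min ÷ 60 = 1.05 L/s.
Vt = flow × Ti = 1.05 L/s × 0.49 s × 1000 mL/L = 514.5 mL.
R = (PIP − Pplat)/V̇ = (45.6 − 20.9) / 1.05 = 24.7/1.05 = 23.524 cmH2O·s/L.
C = Vt/(Pplat − PEEP) = 514.5 / (20.9 − 1) = 514.5/19.9 = 25.854 mL/cmH2O.
τ = R × C = 23.524 × 0.02585 L/cmH2O = 0.6081 s.
Fraction remaining = e^(−Te/τ) = e^(−0.99/0.6081) = 0.1963; trapped volume = 514.5 × 0.1963 = 101.0 mL.
Additional alveolar pressure from trapping ≈ V_trapped / C = 101.0 / 25.854 = 3.907 cmH2O.

3.9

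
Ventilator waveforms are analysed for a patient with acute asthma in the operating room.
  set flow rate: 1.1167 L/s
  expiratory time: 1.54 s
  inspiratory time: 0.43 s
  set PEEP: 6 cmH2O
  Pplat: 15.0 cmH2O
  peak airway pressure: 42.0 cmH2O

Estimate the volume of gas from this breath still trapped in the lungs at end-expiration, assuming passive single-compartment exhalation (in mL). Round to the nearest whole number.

146

Vt = flow × Ti = 1.1167 L/s × 0.43 s × 1000 mL/L = 480.18 mL.
R = (PIP − Pplat)/V̇ = (42.0 − 15.0) / 1.1167 = 27.0/1.1167 = 24.178 cmH2O·s/L.
C = Vt/(Pplat − PEEP) = 480.18 / (15.0 − 6) = 480.18/9.0 = 53.353 mL/cmH2O.
τ = R × C = 24.178 × 0.05335 L/cmH2O = 1.29 s.
Fraction remaining = e^(−Te/τ) = e^(−1.54/1.29) = 0.3031.
Trapped volume = 480.18 × 0.3031 = 145.54 mL.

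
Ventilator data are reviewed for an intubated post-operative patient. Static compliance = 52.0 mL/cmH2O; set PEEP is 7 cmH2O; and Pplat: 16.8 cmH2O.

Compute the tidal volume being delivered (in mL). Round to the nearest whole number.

Vt = Cstat × (Pplat − PEEP) = 52.0 × (16.8 − 7) = 52.0 × 9.8 = 509.6 mL.

510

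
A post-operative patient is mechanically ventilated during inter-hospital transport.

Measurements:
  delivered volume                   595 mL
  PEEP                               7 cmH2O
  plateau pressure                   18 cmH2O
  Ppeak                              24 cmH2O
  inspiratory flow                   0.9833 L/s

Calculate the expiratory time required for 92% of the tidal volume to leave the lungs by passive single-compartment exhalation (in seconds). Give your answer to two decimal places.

0.83

R = (PIP − Pplat)/V̇ = (24 − 18) / 0.9833 = 6.0/0.9833 = 6.102 cmH2O·s/L.
C = Vt/(Pplat − PEEP) = 595.0 / (18 − 7) = 595.0/11.0 = 54.091 mL/cmH2O.
τ = R × C = 6.102 × 0.05409 L/cmH2O = 0.3301 s.
t = −τ·ln(1 − 0.92) = −0.3301·ln(0.08) = 0.8337 s.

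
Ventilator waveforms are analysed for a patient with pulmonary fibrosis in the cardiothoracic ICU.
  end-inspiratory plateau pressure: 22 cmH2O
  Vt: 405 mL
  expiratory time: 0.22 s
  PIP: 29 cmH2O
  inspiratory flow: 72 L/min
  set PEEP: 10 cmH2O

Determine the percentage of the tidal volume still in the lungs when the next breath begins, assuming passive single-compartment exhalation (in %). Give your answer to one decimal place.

Flow: 72 L/min ÷ 60 = 1.2 L/s.
R = (PIP − Pplat)/V̇ = (29 − 22) / 1.2 = 7.0/1.2 = 5.833 cmH2O·s/L.
C = Vt/(Pplat − PEEP) = 405.0 / (22 − 10) = 405.0/12.0 = 33.75 mL/cmH2O.
τ = R × C = 5.833 × 0.03375 L/cmH2O = 0.1969 s.
Fraction remaining at end-expiration = e^(−Te/τ) = e^(−0.22/0.1969) = 0.3272 → 32.72%.

32.7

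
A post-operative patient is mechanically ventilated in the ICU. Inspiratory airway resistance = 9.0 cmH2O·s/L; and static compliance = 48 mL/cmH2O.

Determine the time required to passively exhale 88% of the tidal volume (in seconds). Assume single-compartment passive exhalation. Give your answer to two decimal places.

0.92

τ = R × C = 9.0 × 48 mL/cmH2O = 9.0 × 0.048 L/cmH2O = 0.432 s.
Exhaled fraction f = 1 − e^(−t/τ) → t = −τ·ln(1 − f) = −0.432·ln(0.12) = 0.916 s.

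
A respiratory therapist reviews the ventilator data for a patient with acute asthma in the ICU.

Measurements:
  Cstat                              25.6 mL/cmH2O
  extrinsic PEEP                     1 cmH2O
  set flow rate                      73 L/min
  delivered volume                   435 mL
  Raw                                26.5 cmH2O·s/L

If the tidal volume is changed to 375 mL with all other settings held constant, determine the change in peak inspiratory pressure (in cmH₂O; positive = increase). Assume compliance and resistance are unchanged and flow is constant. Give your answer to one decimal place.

PIP = Vt/C + R·V̇ + PEEP (constant-flow equation of motion).
Only the elastic term changes: ΔPIP = ΔVt / C = (375 − 435) / 25.6 = -2.344 cmH2O.

-2.3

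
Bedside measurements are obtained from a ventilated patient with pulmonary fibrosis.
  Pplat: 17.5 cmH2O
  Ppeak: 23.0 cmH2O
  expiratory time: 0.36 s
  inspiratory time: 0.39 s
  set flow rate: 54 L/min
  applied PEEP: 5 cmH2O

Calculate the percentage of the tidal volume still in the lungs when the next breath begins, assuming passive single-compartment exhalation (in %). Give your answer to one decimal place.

Flow: 54 L/min ÷ 60 = 0.9 L/s.
Vt = flow × Ti = 0.9 L/s × 0.39 s × 1000 mL/L = 351.0 mL.
R = (PIP − Pplat)/V̇ = (23.0 − 17.5) / 0.9 = 5.5/0.9 = 6.111 cmH2O·s/L.
C = Vt/(Pplat − PEEP) = 351.0 / (17.5 − 5) = 351.0/12.5 = 28.08 mL/cmH2O.
τ = R × C = 6.111 × 0.02808 L/cmH2O = 0.1716 s.
Fraction remaining at end-expiration = e^(−Te/τ) = e^(−0.36/0.1716) = 0.1227 → 12.27%.

12.3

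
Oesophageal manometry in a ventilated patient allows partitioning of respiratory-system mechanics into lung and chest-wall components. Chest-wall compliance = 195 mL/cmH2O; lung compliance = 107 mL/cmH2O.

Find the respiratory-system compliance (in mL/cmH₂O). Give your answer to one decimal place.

69.1

Lung and chest wall are elastances in series: 1/Crs = 1/CL + 1/Ccw.
1/Crs = 1/107 + 1/195 = 0.01447.
Crs = 69.109 mL/cmH2O.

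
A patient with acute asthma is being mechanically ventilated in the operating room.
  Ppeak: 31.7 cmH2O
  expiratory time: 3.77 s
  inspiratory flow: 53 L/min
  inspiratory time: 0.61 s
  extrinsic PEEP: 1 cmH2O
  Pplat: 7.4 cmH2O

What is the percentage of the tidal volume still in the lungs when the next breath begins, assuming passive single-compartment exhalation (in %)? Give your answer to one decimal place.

19.6

Flow: 53 L/min ÷ 60 = 0.8833 L/s.
Vt = flow × Ti = 0.8833 L/s × 0.61 s × 1000 mL/L = 538.81 mL.
R = (PIP − Pplat)/V̇ = (31.7 − 7.4) / 0.8833 = 24.3/0.8833 = 27.51 cmH2O·s/L.
C = Vt/(Pplat − PEEP) = 538.81 / (7.4 − 1) = 538.81/6.4 = 84.189 mL/cmH2O.
τ = R × C = 27.51 × 0.08419 L/cmH2O = 2.316 s.
Fraction remaining at end-expiration = e^(−Te/τ) = e^(−3.77/2.316) = 0.1964 → 19.64%.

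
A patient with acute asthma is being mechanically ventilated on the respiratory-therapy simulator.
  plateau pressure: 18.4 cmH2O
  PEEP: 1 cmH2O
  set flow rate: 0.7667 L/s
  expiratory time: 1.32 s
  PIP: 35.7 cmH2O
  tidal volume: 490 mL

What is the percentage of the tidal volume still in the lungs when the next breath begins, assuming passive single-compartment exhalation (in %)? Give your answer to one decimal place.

12.5

R = (PIP − Pplat)/V̇ = (35.7 − 18.4) / 0.7667 = 17.3/0.7667 = 22.564 cmH2O·s/L.
C = Vt/(Pplat − PEEP) = 490.0 / (18.4 − 1) = 490.0/17.4 = 28.161 mL/cmH2O.
τ = R × C = 22.564 × 0.02816 L/cmH2O = 0.6354 s.
Fraction remaining at end-expiration = e^(−Te/τ) = e^(−1.32/0.6354) = 0.1253 → 12.53%.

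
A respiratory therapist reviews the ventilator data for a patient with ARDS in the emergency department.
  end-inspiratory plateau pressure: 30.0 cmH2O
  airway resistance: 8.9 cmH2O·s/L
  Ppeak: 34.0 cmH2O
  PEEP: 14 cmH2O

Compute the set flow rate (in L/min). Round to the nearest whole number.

27

flow = (PIP − Pplat) / Raw = (34.0 − 30.0) / 8.9 = 0.4494 L/s × 60 = 26.964 L/min.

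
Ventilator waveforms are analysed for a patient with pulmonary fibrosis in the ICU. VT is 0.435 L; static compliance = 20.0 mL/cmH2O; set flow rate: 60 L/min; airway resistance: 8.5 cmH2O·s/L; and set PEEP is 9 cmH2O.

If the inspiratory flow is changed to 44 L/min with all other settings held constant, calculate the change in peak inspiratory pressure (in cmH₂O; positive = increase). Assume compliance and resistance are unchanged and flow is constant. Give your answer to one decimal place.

Flow: 60 L/min ÷ 60 = 1 L/s.
New flow: 44 L/min ÷ 60 = 0.7333 L/s.
PIP = Vt/C + R·V̇ + PEEP (constant-flow equation of motion).
Only the resistive term changes: ΔPIP = R × ΔV̇ = 8.5 × (0.7333 − 1) = 8.5 × -0.2667 = -2.267 cmH2O.

-2.3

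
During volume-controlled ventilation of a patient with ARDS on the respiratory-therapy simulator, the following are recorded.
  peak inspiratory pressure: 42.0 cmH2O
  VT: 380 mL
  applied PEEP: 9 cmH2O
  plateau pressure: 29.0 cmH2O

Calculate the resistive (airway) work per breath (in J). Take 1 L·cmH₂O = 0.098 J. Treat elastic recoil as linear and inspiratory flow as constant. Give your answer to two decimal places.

With constant inspiratory flow the resistive pressure is constant at PIP − Pplat = 42.0 − 29.0 = 13.0 cmH2O, so resistive work = 13.0 × 0.380 = 4.94 L·cmH2O.
× 0.098 J/(L·cmH2O) → 0.4841 J.

0.48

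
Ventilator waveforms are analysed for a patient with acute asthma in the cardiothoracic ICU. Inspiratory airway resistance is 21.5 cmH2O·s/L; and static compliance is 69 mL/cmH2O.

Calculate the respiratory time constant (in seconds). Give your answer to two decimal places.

1.48

τ = R × C = 21.5 × 69 mL/cmH2O = 21.5 × 0.069 L/cmH2O = 1.484 s.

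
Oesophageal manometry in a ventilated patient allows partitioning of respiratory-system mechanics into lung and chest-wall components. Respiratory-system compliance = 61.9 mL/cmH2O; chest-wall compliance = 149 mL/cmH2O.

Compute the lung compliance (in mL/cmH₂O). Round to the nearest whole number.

106

1/CL = 1/Crs − 1/Ccw.
1/CL = 1/61.9 − 1/149 = 0.009444.
CL = 105.89 mL/cmH2O.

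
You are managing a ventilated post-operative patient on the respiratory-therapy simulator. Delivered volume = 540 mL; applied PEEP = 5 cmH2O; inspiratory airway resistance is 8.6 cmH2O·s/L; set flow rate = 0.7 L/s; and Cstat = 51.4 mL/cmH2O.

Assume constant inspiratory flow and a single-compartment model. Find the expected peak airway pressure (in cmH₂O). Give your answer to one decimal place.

Equation of motion (constant flow): PIP = Vt/C + R·V̇ + PEEP.
PIP = 540/51.4 + 8.6×0.7 + 5 = 10.506 + 6.02 + 5 = 21.526 cmH2O.

21.5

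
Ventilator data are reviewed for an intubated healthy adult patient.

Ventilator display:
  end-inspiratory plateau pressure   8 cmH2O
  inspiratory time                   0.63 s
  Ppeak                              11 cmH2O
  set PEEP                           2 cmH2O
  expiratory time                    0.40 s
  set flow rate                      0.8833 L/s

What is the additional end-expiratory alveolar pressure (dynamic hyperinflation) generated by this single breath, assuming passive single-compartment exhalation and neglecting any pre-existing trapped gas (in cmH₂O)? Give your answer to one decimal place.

1.7

Vt = flow × Ti = 0.8833 L/s × 0.63 s × 1000 mL/L = 556.48 mL.
R = (PIP − Pplat)/V̇ = (11 − 8) / 0.8833 = 3.0/0.8833 = 3.396 cmH2O·s/L.
C = Vt/(Pplat − PEEP) = 556.48 / (8 − 2) = 556.48/6.0 = 92.747 mL/cmH2O.
τ = R × C = 3.396 × 0.09275 L/cmH2O = 0.315 s.
Fraction remaining = e^(−Te/τ) = e^(−0.40/0.315) = 0.2809; trapped volume = 556.48 × 0.2809 = 156.32 mL.
Additional alveolar pressure from trapping ≈ V_trapped / C = 156.32 / 92.747 = 1.685 cmH2O.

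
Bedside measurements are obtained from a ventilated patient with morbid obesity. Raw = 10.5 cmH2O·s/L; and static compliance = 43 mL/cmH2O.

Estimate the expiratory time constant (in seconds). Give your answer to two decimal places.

0.45

τ = R × C = 10.5 × 43 mL/cmH2O = 10.5 × 0.043 L/cmH2O = 0.4515 s.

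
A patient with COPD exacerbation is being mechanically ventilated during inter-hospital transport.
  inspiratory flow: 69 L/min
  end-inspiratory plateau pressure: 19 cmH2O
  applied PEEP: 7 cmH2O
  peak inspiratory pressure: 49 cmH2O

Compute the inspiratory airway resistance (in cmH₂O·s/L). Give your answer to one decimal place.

26.1

Flow: 69 L/min ÷ 60 = 1.15 L/s.
Raw = (PIP − Pplat) / flow = (49 − 19) / 1.15 = 30.0 / 1.15 = 26.087 cmH2O·s/L.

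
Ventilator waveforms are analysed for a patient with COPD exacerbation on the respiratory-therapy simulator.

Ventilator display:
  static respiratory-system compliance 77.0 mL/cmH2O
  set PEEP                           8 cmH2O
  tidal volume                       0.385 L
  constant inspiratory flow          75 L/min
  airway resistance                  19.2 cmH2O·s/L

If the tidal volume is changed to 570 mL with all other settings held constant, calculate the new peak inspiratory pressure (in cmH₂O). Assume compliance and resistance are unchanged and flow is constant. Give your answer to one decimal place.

39.4

Flow: 75 L/min ÷ 60 = 1.25 L/s.
PIP = Vt/C + R·V̇ + PEEP (constant-flow equation of motion).
Only the elastic term changes: ΔPIP = ΔVt / C = (570 − 385) / 77.0 = 2.403 cmH2O.
Original PIP = 385/77.0 + 19.2×1.25 + 8 = 37.0 cmH2O; new PIP = 37.0 + (2.403) = 39.403 cmH2O.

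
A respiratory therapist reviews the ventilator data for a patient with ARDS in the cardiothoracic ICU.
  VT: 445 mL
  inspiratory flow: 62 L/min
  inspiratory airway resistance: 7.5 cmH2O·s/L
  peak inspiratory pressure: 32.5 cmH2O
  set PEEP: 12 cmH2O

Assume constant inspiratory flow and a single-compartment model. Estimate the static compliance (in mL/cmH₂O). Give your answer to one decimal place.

Flow: 62 L/min ÷ 60 = 1.0333 L/s.
Equation of motion (constant flow): PIP = Vt/C + R·V̇ + PEEP.
Vt/C = PIP − R·V̇ − PEEP = 32.5 − 7.5×1.0333 − 12 = 32.5 − 7.75 − 12 = 12.75 cmH2O.
C = Vt / 12.75 = 445 / 12.75 = 34.902 mL/cmH2O.

34.9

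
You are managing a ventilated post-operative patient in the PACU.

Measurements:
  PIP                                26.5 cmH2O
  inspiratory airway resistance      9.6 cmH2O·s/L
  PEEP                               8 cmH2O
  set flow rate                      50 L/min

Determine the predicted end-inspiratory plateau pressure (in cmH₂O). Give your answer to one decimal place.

18.5

Flow: 50 L/min ÷ 60 = 0.8333 L/s.
Pplat = PIP − Raw × flow = 26.5 − 9.6 × 0.8333 = 26.5 − 8.0 = 18.5 cmH2O.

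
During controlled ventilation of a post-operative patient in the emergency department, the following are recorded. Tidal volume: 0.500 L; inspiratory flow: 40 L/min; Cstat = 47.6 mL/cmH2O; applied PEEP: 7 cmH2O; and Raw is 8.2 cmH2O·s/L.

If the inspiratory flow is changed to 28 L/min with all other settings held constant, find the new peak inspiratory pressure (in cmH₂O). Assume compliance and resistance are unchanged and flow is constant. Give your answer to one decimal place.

Flow: 40 L/min ÷ 60 = 0.6667 L/s.
New flow: 28 L/min ÷ 60 = 0.4667 L/s.
PIP = Vt/C + R·V̇ + PEEP (constant-flow equation of motion).
Only the resistive term changes: ΔPIP = R × ΔV̇ = 8.2 × (0.4667 − 0.6667) = 8.2 × -0.2 = -1.64 cmH2O.
Original PIP = 500/47.6 + 8.2×0.6667 + 7 = 22.971 cmH2O; new PIP = 22.971 + (-1.64) = 21.331 cmH2O.

21.3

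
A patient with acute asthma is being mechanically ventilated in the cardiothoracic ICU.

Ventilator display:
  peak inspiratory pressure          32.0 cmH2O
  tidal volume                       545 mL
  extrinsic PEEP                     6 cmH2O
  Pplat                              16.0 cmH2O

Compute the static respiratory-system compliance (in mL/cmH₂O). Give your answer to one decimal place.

Cstat = Vt / (Pplat − PEEP) = 545 / (16.0 − 6) = 545 / 10.0 = 54.5 mL/cmH2O.

54.5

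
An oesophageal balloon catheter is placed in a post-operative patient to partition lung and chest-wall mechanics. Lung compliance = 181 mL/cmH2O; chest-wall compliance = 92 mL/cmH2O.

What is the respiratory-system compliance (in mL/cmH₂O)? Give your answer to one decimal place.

61.0

Lung and chest wall are elastances in series: 1/Crs = 1/CL + 1/Ccw.
1/Crs = 1/181 + 1/92 = 0.01639.
Crs = 61.013 mL/cmH2O.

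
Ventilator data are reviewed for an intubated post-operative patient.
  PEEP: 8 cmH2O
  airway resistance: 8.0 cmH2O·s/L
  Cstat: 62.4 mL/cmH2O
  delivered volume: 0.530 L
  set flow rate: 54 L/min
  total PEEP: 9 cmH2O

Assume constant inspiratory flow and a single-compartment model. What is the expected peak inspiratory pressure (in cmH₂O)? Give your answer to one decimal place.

24.7

Flow: 54 L/min ÷ 60 = 0.9 L/s.
Total PEEP = 9 cmH2O (set 8 + intrinsic 1); this is the baseline alveolar pressure.
Equation of motion (constant flow): PIP = Vt/C + R·V̇ + PEEP.
PIP = 530/62.4 + 8.0×0.9 + 9 = 8.494 + 7.2 + 9 = 24.694 cmH2O.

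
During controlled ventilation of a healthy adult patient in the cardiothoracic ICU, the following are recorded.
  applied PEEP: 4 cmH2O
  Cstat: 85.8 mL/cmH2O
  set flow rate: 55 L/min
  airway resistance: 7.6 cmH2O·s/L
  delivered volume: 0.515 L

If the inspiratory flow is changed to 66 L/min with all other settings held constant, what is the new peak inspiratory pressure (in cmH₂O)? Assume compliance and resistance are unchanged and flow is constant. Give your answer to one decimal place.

18.4

Flow: 55 L/min ÷ 60 = 0.9167 L/s.
New flow: 66 L/min ÷ 60 = 1.1 L/s.
PIP = Vt/C + R·V̇ + PEEP (constant-flow equation of motion).
Only the resistive term changes: ΔPIP = R × ΔV̇ = 7.6 × (1.1 − 0.9167) = 7.6 × 0.1833 = 1.393 cmH2O.
Original PIP = 515/85.8 + 7.6×0.9167 + 4 = 16.969 cmH2O; new PIP = 16.969 + (1.393) = 18.362 cmH2O.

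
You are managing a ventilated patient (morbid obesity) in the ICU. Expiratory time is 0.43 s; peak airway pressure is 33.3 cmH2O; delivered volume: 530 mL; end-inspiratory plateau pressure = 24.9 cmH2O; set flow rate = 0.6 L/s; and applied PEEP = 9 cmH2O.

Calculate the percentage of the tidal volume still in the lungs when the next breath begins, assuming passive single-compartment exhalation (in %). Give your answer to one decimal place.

R = (PIP − Pplat)/V̇ = (33.3 − 24.9) / 0.6 = 8.4/0.6 = 14.0 cmH2O·s/L.
C = Vt/(Pplat − PEEP) = 530.0 / (24.9 − 9) = 530.0/15.9 = 33.333 mL/cmH2O.
τ = R × C = 14.0 × 0.03333 L/cmH2O = 0.4666 s.
Fraction remaining at end-expiration = e^(−Te/τ) = e^(−0.43/0.4666) = 0.3979 → 39.79%.

39.8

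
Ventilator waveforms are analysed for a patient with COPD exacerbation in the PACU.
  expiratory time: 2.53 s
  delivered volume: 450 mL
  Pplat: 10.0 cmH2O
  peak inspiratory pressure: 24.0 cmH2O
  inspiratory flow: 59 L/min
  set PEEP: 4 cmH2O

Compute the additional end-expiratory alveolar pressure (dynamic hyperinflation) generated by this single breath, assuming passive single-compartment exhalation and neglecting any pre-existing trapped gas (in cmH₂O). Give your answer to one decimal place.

Flow: 59 L/min ÷ 60 = 0.9833 L/s.
R = (PIP − Pplat)/V̇ = (24.0 − 10.0) / 0.9833 = 14.0/0.9833 = 14.238 cmH2O·s/L.
C = Vt/(Pplat − PEEP) = 450.0 / (10.0 − 4) = 450.0/6.0 = 75.0 mL/cmH2O.
τ = R × C = 14.238 × 0.075 L/cmH2O = 1.068 s.
Fraction remaining = e^(−Te/τ) = e^(−2.53/1.068) = 0.09358; trapped volume = 450.0 × 0.09358 = 42.111 mL.
Additional alveolar pressure from trapping ≈ V_trapped / C = 42.111 / 75.0 = 0.5615 cmH2O.

0.6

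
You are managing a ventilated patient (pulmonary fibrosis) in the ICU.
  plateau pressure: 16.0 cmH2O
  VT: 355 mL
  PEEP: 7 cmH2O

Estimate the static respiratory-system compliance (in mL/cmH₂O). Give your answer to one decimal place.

Cstat = Vt / (Pplat − PEEP) = 355 / (16.0 − 7) = 355 / 9.0 = 39.444 mL/cmH2O.

39.4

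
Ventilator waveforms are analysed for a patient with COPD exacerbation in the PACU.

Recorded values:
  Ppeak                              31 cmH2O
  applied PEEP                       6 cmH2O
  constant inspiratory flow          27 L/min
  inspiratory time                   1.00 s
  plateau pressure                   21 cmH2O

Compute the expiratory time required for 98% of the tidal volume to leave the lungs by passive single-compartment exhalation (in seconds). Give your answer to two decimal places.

Flow: 27 L/min ÷ 60 = 0.45 L/s.
Vt = flow × Ti = 0.45 L/s × 1.00 s × 1000 mL/L = 450.0 mL.
R = (PIP − Pplat)/V̇ = (31 − 21) / 0.45 = 10.0/0.45 = 22.222 cmH2O·s/L.
C = Vt/(Pplat − PEEP) = 450.0 / (21 − 6) = 450.0/15.0 = 30.0 mL/cmH2O.
τ = R × C = 22.222 × 0.03 L/cmH2O = 0.6667 s.
t = −τ·ln(1 − 0.98) = −0.6667·ln(0.02) = 2.608 s.

2.61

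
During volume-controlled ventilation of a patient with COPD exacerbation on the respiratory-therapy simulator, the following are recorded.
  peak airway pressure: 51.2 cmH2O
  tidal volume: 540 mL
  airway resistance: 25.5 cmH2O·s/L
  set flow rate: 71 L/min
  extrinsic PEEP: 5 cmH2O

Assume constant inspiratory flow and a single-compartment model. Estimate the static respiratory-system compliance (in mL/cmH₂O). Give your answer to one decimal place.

33.7

Flow: 71 L/min ÷ 60 = 1.1833 L/s.
Equation of motion (constant flow): PIP = Vt/C + R·V̇ + PEEP.
Vt/C = PIP − R·V̇ − PEEP = 51.2 − 25.5×1.1833 − 5 = 51.2 − 30.174 − 5 = 16.026 cmH2O.
C = Vt / 16.026 = 540 / 16.026 = 33.695 mL/cmH2O.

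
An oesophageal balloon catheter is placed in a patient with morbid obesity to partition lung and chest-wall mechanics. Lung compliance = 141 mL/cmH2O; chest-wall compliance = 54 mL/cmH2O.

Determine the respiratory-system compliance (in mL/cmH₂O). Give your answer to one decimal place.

39.0

Lung and chest wall are elastances in series: 1/Crs = 1/CL + 1/Ccw.
1/Crs = 1/141 + 1/54 = 0.02561.
Crs = 39.047 mL/cmH2O.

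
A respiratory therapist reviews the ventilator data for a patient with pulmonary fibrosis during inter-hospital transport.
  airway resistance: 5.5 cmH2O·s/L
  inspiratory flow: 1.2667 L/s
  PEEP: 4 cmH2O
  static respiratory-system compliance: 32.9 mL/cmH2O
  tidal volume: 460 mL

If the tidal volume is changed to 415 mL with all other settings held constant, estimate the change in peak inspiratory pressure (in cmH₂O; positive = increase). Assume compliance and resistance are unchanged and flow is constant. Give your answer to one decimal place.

-1.4

PIP = Vt/C + R·V̇ + PEEP (constant-flow equation of motion).
Only the elastic term changes: ΔPIP = ΔVt / C = (415 − 460) / 32.9 = -1.368 cmH2O.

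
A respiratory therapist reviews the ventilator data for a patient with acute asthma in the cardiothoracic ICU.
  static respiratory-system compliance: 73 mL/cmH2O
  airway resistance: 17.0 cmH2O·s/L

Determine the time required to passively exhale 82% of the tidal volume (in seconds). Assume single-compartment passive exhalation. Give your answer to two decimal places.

τ = R × C = 17.0 × 73 mL/cmH2O = 17.0 × 0.073 L/cmH2O = 1.241 s.
Exhaled fraction f = 1 − e^(−t/τ) → t = −τ·ln(1 − f) = −1.241·ln(0.18) = 2.128 s.

2.13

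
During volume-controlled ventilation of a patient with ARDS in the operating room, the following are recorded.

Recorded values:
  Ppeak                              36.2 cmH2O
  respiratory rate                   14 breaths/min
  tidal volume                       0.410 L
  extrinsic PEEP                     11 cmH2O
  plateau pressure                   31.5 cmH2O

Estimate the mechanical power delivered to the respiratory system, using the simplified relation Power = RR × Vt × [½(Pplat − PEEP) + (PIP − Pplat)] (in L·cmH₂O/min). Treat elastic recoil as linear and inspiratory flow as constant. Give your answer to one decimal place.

Per-breath work = Vt × [½(Pplat−PEEP) + (PIP−Pplat)] = 0.410 × [0.5×20.5 + 4.7] = 0.410 × 14.95 = 6.13 L·cmH2O.
Power = 14 × 6.13 = 85.82 L·cmH2O/min.

85.8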